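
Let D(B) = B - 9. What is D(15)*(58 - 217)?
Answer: -954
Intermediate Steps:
D(B) = -9 + B
D(15)*(58 - 217) = (-9 + 15)*(58 - 217) = 6*(-159) = -954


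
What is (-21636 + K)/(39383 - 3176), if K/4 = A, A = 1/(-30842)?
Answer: -333648758/558348147 ≈ -0.59756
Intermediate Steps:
A = -1/30842 ≈ -3.2423e-5
K = -2/15421 (K = 4*(-1/30842) = -2/15421 ≈ -0.00012969)
(-21636 + K)/(39383 - 3176) = (-21636 - 2/15421)/(39383 - 3176) = -333648758/15421/36207 = -333648758/15421*1/36207 = -333648758/558348147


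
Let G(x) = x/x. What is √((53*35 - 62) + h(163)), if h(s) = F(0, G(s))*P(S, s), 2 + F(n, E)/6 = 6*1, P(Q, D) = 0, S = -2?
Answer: √1793 ≈ 42.344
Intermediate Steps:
G(x) = 1
F(n, E) = 24 (F(n, E) = -12 + 6*(6*1) = -12 + 6*6 = -12 + 36 = 24)
h(s) = 0 (h(s) = 24*0 = 0)
√((53*35 - 62) + h(163)) = √((53*35 - 62) + 0) = √((1855 - 62) + 0) = √(1793 + 0) = √1793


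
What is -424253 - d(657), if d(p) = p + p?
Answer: -425567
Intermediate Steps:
d(p) = 2*p
-424253 - d(657) = -424253 - 2*657 = -424253 - 1*1314 = -424253 - 1314 = -425567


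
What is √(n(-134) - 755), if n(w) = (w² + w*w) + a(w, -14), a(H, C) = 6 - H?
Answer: √35297 ≈ 187.88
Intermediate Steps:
n(w) = 6 - w + 2*w² (n(w) = (w² + w*w) + (6 - w) = (w² + w²) + (6 - w) = 2*w² + (6 - w) = 6 - w + 2*w²)
√(n(-134) - 755) = √((6 - 1*(-134) + 2*(-134)²) - 755) = √((6 + 134 + 2*17956) - 755) = √((6 + 134 + 35912) - 755) = √(36052 - 755) = √35297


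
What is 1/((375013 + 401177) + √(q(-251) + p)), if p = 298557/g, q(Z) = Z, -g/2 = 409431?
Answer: 211864165260/164446846501770373 - I*√18727639524242/164446846501770373 ≈ 1.2883e-6 - 2.6316e-11*I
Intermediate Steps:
g = -818862 (g = -2*409431 = -818862)
p = -99519/272954 (p = 298557/(-818862) = 298557*(-1/818862) = -99519/272954 ≈ -0.36460)
1/((375013 + 401177) + √(q(-251) + p)) = 1/((375013 + 401177) + √(-251 - 99519/272954)) = 1/(776190 + √(-68610973/272954)) = 1/(776190 + I*√18727639524242/272954)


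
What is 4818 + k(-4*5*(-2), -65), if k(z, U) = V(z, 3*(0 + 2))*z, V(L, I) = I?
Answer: 5058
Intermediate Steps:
k(z, U) = 6*z (k(z, U) = (3*(0 + 2))*z = (3*2)*z = 6*z)
4818 + k(-4*5*(-2), -65) = 4818 + 6*(-4*5*(-2)) = 4818 + 6*(-20*(-2)) = 4818 + 6*40 = 4818 + 240 = 5058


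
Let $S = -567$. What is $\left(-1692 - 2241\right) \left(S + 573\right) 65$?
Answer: $-1533870$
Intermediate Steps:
$\left(-1692 - 2241\right) \left(S + 573\right) 65 = \left(-1692 - 2241\right) \left(-567 + 573\right) 65 = \left(-3933\right) 6 \cdot 65 = \left(-23598\right) 65 = -1533870$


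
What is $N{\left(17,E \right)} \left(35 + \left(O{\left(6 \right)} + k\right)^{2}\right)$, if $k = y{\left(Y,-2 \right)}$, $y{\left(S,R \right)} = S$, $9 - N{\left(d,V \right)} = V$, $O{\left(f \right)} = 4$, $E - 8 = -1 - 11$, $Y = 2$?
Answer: $923$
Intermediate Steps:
$E = -4$ ($E = 8 - 12 = -4$)
$N{\left(d,V \right)} = 9 - V$
$k = 2$
$N{\left(17,E \right)} \left(35 + \left(O{\left(6 \right)} + k\right)^{2}\right) = \left(9 - -4\right) \left(35 + \left(4 + 2\right)^{2}\right) = \left(9 + 4\right) \left(35 + 6^{2}\right) = 13 \left(35 + 36\right) = 13 \cdot 71 = 923$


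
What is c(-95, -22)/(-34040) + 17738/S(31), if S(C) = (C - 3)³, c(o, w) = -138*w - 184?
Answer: 30013/41440 ≈ 0.72425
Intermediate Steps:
c(o, w) = -184 - 138*w
S(C) = (-3 + C)³
c(-95, -22)/(-34040) + 17738/S(31) = (-184 - 138*(-22))/(-34040) + 17738/((-3 + 31)³) = (-184 + 3036)*(-1/34040) + 17738/(28³) = 2852*(-1/34040) + 17738/21952 = -31/370 + 17738*(1/21952) = -31/370 + 181/224 = 30013/41440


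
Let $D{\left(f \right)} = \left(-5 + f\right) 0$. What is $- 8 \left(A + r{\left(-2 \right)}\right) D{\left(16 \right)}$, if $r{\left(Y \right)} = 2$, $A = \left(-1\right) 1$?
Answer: $0$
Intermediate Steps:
$A = -1$
$D{\left(f \right)} = 0$
$- 8 \left(A + r{\left(-2 \right)}\right) D{\left(16 \right)} = - 8 \left(-1 + 2\right) 0 = \left(-8\right) 1 \cdot 0 = \left(-8\right) 0 = 0$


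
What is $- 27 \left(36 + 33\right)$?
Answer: $-1863$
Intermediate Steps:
$- 27 \left(36 + 33\right) = \left(-27\right) 69 = -1863$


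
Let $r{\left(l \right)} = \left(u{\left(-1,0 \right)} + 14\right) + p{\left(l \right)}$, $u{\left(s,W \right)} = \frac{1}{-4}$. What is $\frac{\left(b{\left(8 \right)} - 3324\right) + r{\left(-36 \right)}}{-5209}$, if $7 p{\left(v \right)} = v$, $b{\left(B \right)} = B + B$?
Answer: $\frac{92383}{145852} \approx 0.6334$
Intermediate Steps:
$u{\left(s,W \right)} = - \frac{1}{4}$
$b{\left(B \right)} = 2 B$
$p{\left(v \right)} = \frac{v}{7}$
$r{\left(l \right)} = \frac{55}{4} + \frac{l}{7}$ ($r{\left(l \right)} = \left(- \frac{1}{4} + 14\right) + \frac{l}{7} = \frac{55}{4} + \frac{l}{7}$)
$\frac{\left(b{\left(8 \right)} - 3324\right) + r{\left(-36 \right)}}{-5209} = \frac{\left(2 \cdot 8 - 3324\right) + \left(\frac{55}{4} + \frac{1}{7} \left(-36\right)\right)}{-5209} = \left(\left(16 - 3324\right) + \left(\frac{55}{4} - \frac{36}{7}\right)\right) \left(- \frac{1}{5209}\right) = \left(-3308 + \frac{241}{28}\right) \left(- \frac{1}{5209}\right) = \left(- \frac{92383}{28}\right) \left(- \frac{1}{5209}\right) = \frac{92383}{145852}$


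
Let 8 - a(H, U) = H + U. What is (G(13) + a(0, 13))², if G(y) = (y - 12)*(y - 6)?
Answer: 4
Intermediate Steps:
G(y) = (-12 + y)*(-6 + y)
a(H, U) = 8 - H - U (a(H, U) = 8 - (H + U) = 8 + (-H - U) = 8 - H - U)
(G(13) + a(0, 13))² = ((72 + 13² - 18*13) + (8 - 1*0 - 1*13))² = ((72 + 169 - 234) + (8 + 0 - 13))² = (7 - 5)² = 2² = 4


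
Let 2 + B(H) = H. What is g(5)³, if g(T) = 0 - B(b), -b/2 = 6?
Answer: 2744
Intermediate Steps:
b = -12 (b = -2*6 = -12)
B(H) = -2 + H
g(T) = 14 (g(T) = 0 - (-2 - 12) = 0 - 1*(-14) = 0 + 14 = 14)
g(5)³ = 14³ = 2744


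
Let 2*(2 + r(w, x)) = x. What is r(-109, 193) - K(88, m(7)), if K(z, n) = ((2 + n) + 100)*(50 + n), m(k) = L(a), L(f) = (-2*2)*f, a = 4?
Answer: -5659/2 ≈ -2829.5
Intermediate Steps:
L(f) = -4*f
r(w, x) = -2 + x/2
m(k) = -16 (m(k) = -4*4 = -16)
K(z, n) = (50 + n)*(102 + n) (K(z, n) = (102 + n)*(50 + n) = (50 + n)*(102 + n))
r(-109, 193) - K(88, m(7)) = (-2 + (½)*193) - (5100 + (-16)² + 152*(-16)) = (-2 + 193/2) - (5100 + 256 - 2432) = 189/2 - 1*2924 = 189/2 - 2924 = -5659/2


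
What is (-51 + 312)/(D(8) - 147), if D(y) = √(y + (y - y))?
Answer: -38367/21601 - 522*√2/21601 ≈ -1.8103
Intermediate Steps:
D(y) = √y (D(y) = √(y + 0) = √y)
(-51 + 312)/(D(8) - 147) = (-51 + 312)/(√8 - 147) = 261/(2*√2 - 147) = 261/(-147 + 2*√2)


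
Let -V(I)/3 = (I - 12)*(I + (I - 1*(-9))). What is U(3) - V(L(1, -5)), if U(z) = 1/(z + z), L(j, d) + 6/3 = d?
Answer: 1711/6 ≈ 285.17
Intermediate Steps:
L(j, d) = -2 + d
U(z) = 1/(2*z)
V(I) = -3*(-12 + I)*(9 + 2*I) (V(I) = -3*(I - 12)*(I + (I - 1*(-9))) = -3*(-12 + I)*(I + (I + 9)) = -3*(-12 + I)*(I + (9 + I)) = -3*(-12 + I)*(9 + 2*I))
U(3) - V(L(1, -5)) = (1/2)/3 - (324 - 6*(-2 - 5)**2 + 45*(-2 - 5)) = (1/2)*(1/3) - (324 - 6*(-7)**2 + 45*(-7)) = 1/6 - (324 - 6*49 - 315) = 1/6 - (324 - 294 - 315) = 1/6 - 1*(-285) = 1/6 + 285 = 1711/6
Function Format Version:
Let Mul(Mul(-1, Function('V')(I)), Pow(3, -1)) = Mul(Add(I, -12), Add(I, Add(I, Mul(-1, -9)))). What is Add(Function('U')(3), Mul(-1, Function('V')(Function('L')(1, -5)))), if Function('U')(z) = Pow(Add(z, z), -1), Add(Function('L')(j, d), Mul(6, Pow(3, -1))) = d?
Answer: Rational(1711, 6) ≈ 285.17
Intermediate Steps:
Function('L')(j, d) = Add(-2, d)
Function('U')(z) = Mul(Rational(1, 2), Pow(z, -1)) (Function('U')(z) = Pow(Mul(2, z), -1) = Mul(Rational(1, 2), Pow(z, -1)))
Function('V')(I) = Mul(-3, Add(-12, I), Add(9, Mul(2, I))) (Function('V')(I) = Mul(-3, Mul(Add(I, -12), Add(I, Add(I, Mul(-1, -9))))) = Mul(-3, Mul(Add(-12, I), Add(I, Add(I, 9)))) = Mul(-3, Mul(Add(-12, I), Add(I, Add(9, I)))) = Mul(-3, Mul(Add(-12, I), Add(9, Mul(2, I)))) = Mul(-3, Add(-12, I), Add(9, Mul(2, I))))
Add(Function('U')(3), Mul(-1, Function('V')(Function('L')(1, -5)))) = Add(Mul(Rational(1, 2), Pow(3, -1)), Mul(-1, Add(324, Mul(-6, Pow(Add(-2, -5), 2)), Mul(45, Add(-2, -5))))) = Add(Mul(Rational(1, 2), Rational(1, 3)), Mul(-1, Add(324, Mul(-6, Pow(-7, 2)), Mul(45, -7)))) = Add(Rational(1, 6), Mul(-1, Add(324, Mul(-6, 49), -315))) = Add(Rational(1, 6), Mul(-1, Add(324, -294, -315))) = Add(Rational(1, 6), Mul(-1, -285)) = Add(Rational(1, 6), 285) = Rational(1711, 6)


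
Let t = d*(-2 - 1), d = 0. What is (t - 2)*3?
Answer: -6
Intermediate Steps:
t = 0 (t = 0*(-2 - 1) = 0*(-3) = 0)
(t - 2)*3 = (0 - 2)*3 = -2*3 = -6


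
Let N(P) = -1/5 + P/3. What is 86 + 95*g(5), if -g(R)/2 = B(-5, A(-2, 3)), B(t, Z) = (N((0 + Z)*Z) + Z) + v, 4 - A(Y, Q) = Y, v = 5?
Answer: -4246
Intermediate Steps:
N(P) = -1/5 + P/3 (N(P) = -1*1/5 + P*(1/3) = -1/5 + P/3)
A(Y, Q) = 4 - Y
B(t, Z) = 24/5 + Z + Z**2/3 (B(t, Z) = ((-1/5 + ((0 + Z)*Z)/3) + Z) + 5 = ((-1/5 + (Z*Z)/3) + Z) + 5 = ((-1/5 + Z**2/3) + Z) + 5 = (-1/5 + Z + Z**2/3) + 5 = 24/5 + Z + Z**2/3)
g(R) = -228/5 (g(R) = -2*(24/5 + (4 - 1*(-2)) + (4 - 1*(-2))**2/3) = -2*(24/5 + (4 + 2) + (4 + 2)**2/3) = -2*(24/5 + 6 + (1/3)*6**2) = -2*(24/5 + 6 + (1/3)*36) = -2*(24/5 + 6 + 12) = -2*114/5 = -228/5)
86 + 95*g(5) = 86 + 95*(-228/5) = 86 - 4332 = -4246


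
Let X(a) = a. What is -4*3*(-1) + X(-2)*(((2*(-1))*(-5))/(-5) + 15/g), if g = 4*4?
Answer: 113/8 ≈ 14.125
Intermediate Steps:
g = 16
-4*3*(-1) + X(-2)*(((2*(-1))*(-5))/(-5) + 15/g) = -4*3*(-1) - 2*(((2*(-1))*(-5))/(-5) + 15/16) = -12*(-1) - 2*(-2*(-5)*(-1/5) + 15*(1/16)) = 12 - 2*(10*(-1/5) + 15/16) = 12 - 2*(-2 + 15/16) = 12 - 2*(-17/16) = 12 + 17/8 = 113/8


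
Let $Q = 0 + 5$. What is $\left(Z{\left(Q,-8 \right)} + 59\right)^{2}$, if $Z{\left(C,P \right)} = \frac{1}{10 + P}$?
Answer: $\frac{14161}{4} \approx 3540.3$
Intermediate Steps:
$Q = 5$
$\left(Z{\left(Q,-8 \right)} + 59\right)^{2} = \left(\frac{1}{10 - 8} + 59\right)^{2} = \left(\frac{1}{2} + 59\right)^{2} = \left(\frac{119}{2}\right)^{2} = \frac{14161}{4}$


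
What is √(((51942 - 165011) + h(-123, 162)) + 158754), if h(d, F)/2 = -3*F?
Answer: √44713 ≈ 211.45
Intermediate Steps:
h(d, F) = -6*F (h(d, F) = 2*(-3*F) = -6*F)
√(((51942 - 165011) + h(-123, 162)) + 158754) = √(((51942 - 165011) - 6*162) + 158754) = √((-113069 - 972) + 158754) = √(-114041 + 158754) = √44713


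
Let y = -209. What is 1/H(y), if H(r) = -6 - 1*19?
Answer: -1/25 ≈ -0.040000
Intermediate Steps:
H(r) = -25 (H(r) = -6 - 19 = -25)
1/H(y) = 1/(-25) = -1/25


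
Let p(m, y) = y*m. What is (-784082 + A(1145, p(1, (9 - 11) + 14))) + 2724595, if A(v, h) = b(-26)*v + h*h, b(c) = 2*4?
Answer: 1949817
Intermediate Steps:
b(c) = 8
p(m, y) = m*y
A(v, h) = h² + 8*v (A(v, h) = 8*v + h*h = 8*v + h² = h² + 8*v)
(-784082 + A(1145, p(1, (9 - 11) + 14))) + 2724595 = (-784082 + ((1*((9 - 11) + 14))² + 8*1145)) + 2724595 = (-784082 + ((1*(-2 + 14))² + 9160)) + 2724595 = (-784082 + ((1*12)² + 9160)) + 2724595 = (-784082 + (12² + 9160)) + 2724595 = (-784082 + (144 + 9160)) + 2724595 = (-784082 + 9304) + 2724595 = -774778 + 2724595 = 1949817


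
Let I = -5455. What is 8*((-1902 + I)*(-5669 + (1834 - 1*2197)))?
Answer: 355019392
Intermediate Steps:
8*((-1902 + I)*(-5669 + (1834 - 1*2197))) = 8*((-1902 - 5455)*(-5669 + (1834 - 1*2197))) = 8*(-7357*(-5669 + (1834 - 2197))) = 8*(-7357*(-5669 - 363)) = 8*(-7357*(-6032)) = 8*44377424 = 355019392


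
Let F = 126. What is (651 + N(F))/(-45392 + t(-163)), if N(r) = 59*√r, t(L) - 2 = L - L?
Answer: -217/15130 - 59*√14/15130 ≈ -0.028933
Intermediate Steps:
t(L) = 2 (t(L) = 2 + (L - L) = 2 + 0 = 2)
(651 + N(F))/(-45392 + t(-163)) = (651 + 59*√126)/(-45392 + 2) = (651 + 59*(3*√14))/(-45390) = (651 + 177*√14)*(-1/45390) = -217/15130 - 59*√14/15130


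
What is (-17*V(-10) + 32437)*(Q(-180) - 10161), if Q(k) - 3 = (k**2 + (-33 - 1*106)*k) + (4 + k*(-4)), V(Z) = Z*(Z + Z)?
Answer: 1393369482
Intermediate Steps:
V(Z) = 2*Z**2 (V(Z) = Z*(2*Z) = 2*Z**2)
Q(k) = 7 + k**2 - 143*k (Q(k) = 3 + ((k**2 + (-33 - 1*106)*k) + (4 + k*(-4))) = 3 + ((k**2 + (-33 - 106)*k) + (4 - 4*k)) = 3 + ((k**2 - 139*k) + (4 - 4*k)) = 3 + (4 + k**2 - 143*k) = 7 + k**2 - 143*k)
(-17*V(-10) + 32437)*(Q(-180) - 10161) = (-34*(-10)**2 + 32437)*((7 + (-180)**2 - 143*(-180)) - 10161) = (-34*100 + 32437)*((7 + 32400 + 25740) - 10161) = (-17*200 + 32437)*(58147 - 10161) = (-3400 + 32437)*47986 = 29037*47986 = 1393369482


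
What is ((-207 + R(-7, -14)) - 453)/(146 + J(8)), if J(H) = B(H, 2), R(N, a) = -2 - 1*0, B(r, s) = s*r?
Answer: -331/81 ≈ -4.0864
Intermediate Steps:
B(r, s) = r*s
R(N, a) = -2 (R(N, a) = -2 + 0 = -2)
J(H) = 2*H (J(H) = H*2 = 2*H)
((-207 + R(-7, -14)) - 453)/(146 + J(8)) = ((-207 - 2) - 453)/(146 + 2*8) = (-209 - 453)/(146 + 16) = -662/162 = -662*1/162 = -331/81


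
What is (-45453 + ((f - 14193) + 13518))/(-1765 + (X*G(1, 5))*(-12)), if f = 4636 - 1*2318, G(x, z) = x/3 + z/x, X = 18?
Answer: 43810/2917 ≈ 15.019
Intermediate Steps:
G(x, z) = x/3 + z/x (G(x, z) = x*(⅓) + z/x = x/3 + z/x)
f = 2318 (f = 4636 - 2318 = 2318)
(-45453 + ((f - 14193) + 13518))/(-1765 + (X*G(1, 5))*(-12)) = (-45453 + ((2318 - 14193) + 13518))/(-1765 + (18*((⅓)*1 + 5/1))*(-12)) = (-45453 + (-11875 + 13518))/(-1765 + (18*(⅓ + 5*1))*(-12)) = (-45453 + 1643)/(-1765 + (18*(⅓ + 5))*(-12)) = -43810/(-1765 + (18*(16/3))*(-12)) = -43810/(-1765 + 96*(-12)) = -43810/(-1765 - 1152) = -43810/(-2917) = -43810*(-1/2917) = 43810/2917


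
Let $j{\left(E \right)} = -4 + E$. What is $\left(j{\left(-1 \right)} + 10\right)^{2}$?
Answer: $25$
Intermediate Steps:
$\left(j{\left(-1 \right)} + 10\right)^{2} = \left(\left(-4 - 1\right) + 10\right)^{2} = \left(-5 + 10\right)^{2} = 5^{2} = 25$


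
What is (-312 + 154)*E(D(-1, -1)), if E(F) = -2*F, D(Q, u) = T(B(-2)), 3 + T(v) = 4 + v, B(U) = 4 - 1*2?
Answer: 948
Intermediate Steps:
B(U) = 2 (B(U) = 4 - 2 = 2)
T(v) = 1 + v (T(v) = -3 + (4 + v) = 1 + v)
D(Q, u) = 3 (D(Q, u) = 1 + 2 = 3)
(-312 + 154)*E(D(-1, -1)) = (-312 + 154)*(-2*3) = -158*(-6) = 948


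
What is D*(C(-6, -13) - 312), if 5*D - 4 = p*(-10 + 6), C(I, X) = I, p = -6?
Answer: -8904/5 ≈ -1780.8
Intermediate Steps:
D = 28/5 (D = ⅘ + (-6*(-10 + 6))/5 = ⅘ + (-6*(-4))/5 = ⅘ + (⅕)*24 = ⅘ + 24/5 = 28/5 ≈ 5.6000)
D*(C(-6, -13) - 312) = 28*(-6 - 312)/5 = (28/5)*(-318) = -8904/5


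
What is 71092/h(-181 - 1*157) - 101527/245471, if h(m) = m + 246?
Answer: -4365091204/5645833 ≈ -773.15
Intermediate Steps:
h(m) = 246 + m
71092/h(-181 - 1*157) - 101527/245471 = 71092/(246 + (-181 - 1*157)) - 101527/245471 = 71092/(246 + (-181 - 157)) - 101527*1/245471 = 71092/(246 - 338) - 101527/245471 = 71092/(-92) - 101527/245471 = 71092*(-1/92) - 101527/245471 = -17773/23 - 101527/245471 = -4365091204/5645833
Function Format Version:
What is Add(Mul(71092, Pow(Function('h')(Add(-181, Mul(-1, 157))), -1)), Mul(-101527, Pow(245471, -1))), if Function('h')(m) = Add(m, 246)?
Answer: Rational(-4365091204, 5645833) ≈ -773.15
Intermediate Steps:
Function('h')(m) = Add(246, m)
Add(Mul(71092, Pow(Function('h')(Add(-181, Mul(-1, 157))), -1)), Mul(-101527, Pow(245471, -1))) = Add(Mul(71092, Pow(Add(246, Add(-181, Mul(-1, 157))), -1)), Mul(-101527, Pow(245471, -1))) = Add(Mul(71092, Pow(Add(246, Add(-181, -157)), -1)), Mul(-101527, Rational(1, 245471))) = Add(Mul(71092, Pow(Add(246, -338), -1)), Rational(-101527, 245471)) = Add(Mul(71092, Pow(-92, -1)), Rational(-101527, 245471)) = Add(Mul(71092, Rational(-1, 92)), Rational(-101527, 245471)) = Add(Rational(-17773, 23), Rational(-101527, 245471)) = Rational(-4365091204, 5645833)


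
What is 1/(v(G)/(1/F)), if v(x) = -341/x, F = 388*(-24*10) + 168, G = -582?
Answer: -97/5282772 ≈ -1.8362e-5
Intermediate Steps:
F = -92952 (F = 388*(-240) + 168 = -93120 + 168 = -92952)
1/(v(G)/(1/F)) = 1/((-341/(-582))/(1/(-92952))) = 1/((-341*(-1/582))/(-1/92952)) = 1/((341/582)*(-92952)) = 1/(-5282772/97) = -97/5282772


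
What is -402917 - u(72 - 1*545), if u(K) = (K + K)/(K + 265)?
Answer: -41903841/104 ≈ -4.0292e+5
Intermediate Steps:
u(K) = 2*K/(265 + K) (u(K) = (2*K)/(265 + K) = 2*K/(265 + K))
-402917 - u(72 - 1*545) = -402917 - 2*(72 - 1*545)/(265 + (72 - 1*545)) = -402917 - 2*(72 - 545)/(265 + (72 - 545)) = -402917 - 2*(-473)/(265 - 473) = -402917 - 2*(-473)/(-208) = -402917 - 2*(-473)*(-1)/208 = -402917 - 1*473/104 = -402917 - 473/104 = -41903841/104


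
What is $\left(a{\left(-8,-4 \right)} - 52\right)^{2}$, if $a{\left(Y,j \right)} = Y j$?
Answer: $400$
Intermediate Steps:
$\left(a{\left(-8,-4 \right)} - 52\right)^{2} = \left(\left(-8\right) \left(-4\right) - 52\right)^{2} = \left(32 - 52\right)^{2} = \left(-20\right)^{2} = 400$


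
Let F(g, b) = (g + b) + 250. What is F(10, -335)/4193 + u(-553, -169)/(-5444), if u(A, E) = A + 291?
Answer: 345133/11413346 ≈ 0.030239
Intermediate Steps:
u(A, E) = 291 + A
F(g, b) = 250 + b + g (F(g, b) = (b + g) + 250 = 250 + b + g)
F(10, -335)/4193 + u(-553, -169)/(-5444) = (250 - 335 + 10)/4193 + (291 - 553)/(-5444) = -75*1/4193 - 262*(-1/5444) = -75/4193 + 131/2722 = 345133/11413346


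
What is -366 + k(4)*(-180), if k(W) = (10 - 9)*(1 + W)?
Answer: -1266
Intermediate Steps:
k(W) = 1 + W (k(W) = 1*(1 + W) = 1 + W)
-366 + k(4)*(-180) = -366 + (1 + 4)*(-180) = -366 + 5*(-180) = -366 - 900 = -1266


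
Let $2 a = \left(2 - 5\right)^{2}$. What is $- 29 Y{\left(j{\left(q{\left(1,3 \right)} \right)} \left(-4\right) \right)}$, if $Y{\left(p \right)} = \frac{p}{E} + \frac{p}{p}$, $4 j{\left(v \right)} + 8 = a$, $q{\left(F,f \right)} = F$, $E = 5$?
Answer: $- \frac{493}{10} \approx -49.3$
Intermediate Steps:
$a = \frac{9}{2}$ ($a = \frac{\left(2 - 5\right)^{2}}{2} = \frac{\left(-3\right)^{2}}{2} = \frac{1}{2} \cdot 9 = \frac{9}{2} \approx 4.5$)
$j{\left(v \right)} = - \frac{7}{8}$ ($j{\left(v \right)} = -2 + \frac{1}{4} \cdot \frac{9}{2} = -2 + \frac{9}{8} = - \frac{7}{8}$)
$Y{\left(p \right)} = 1 + \frac{p}{5}$ ($Y{\left(p \right)} = \frac{p}{5} + \frac{p}{p} = p \frac{1}{5} + 1 = \frac{p}{5} + 1 = 1 + \frac{p}{5}$)
$- 29 Y{\left(j{\left(q{\left(1,3 \right)} \right)} \left(-4\right) \right)} = - 29 \left(1 + \frac{\left(- \frac{7}{8}\right) \left(-4\right)}{5}\right) = - 29 \left(1 + \frac{1}{5} \cdot \frac{7}{2}\right) = - 29 \left(1 + \frac{7}{10}\right) = \left(-29\right) \frac{17}{10} = - \frac{493}{10}$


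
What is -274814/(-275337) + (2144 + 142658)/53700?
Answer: 9104476679/2464266150 ≈ 3.6946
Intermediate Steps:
-274814/(-275337) + (2144 + 142658)/53700 = -274814*(-1/275337) + 144802*(1/53700) = 274814/275337 + 72401/26850 = 9104476679/2464266150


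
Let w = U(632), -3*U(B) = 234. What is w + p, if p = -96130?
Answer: -96208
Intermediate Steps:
U(B) = -78 (U(B) = -⅓*234 = -78)
w = -78
w + p = -78 - 96130 = -96208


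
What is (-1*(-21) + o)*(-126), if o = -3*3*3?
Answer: 756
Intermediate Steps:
o = -27 (o = -9*3 = -27)
(-1*(-21) + o)*(-126) = (-1*(-21) - 27)*(-126) = (21 - 27)*(-126) = -6*(-126) = 756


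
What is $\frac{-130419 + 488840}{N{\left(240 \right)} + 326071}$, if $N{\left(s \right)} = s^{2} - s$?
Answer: $\frac{358421}{383431} \approx 0.93477$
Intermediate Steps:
$\frac{-130419 + 488840}{N{\left(240 \right)} + 326071} = \frac{-130419 + 488840}{240 \left(-1 + 240\right) + 326071} = \frac{358421}{240 \cdot 239 + 326071} = \frac{358421}{57360 + 326071} = \frac{358421}{383431}$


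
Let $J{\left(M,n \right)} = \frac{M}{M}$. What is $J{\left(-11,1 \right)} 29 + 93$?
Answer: $122$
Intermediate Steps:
$J{\left(M,n \right)} = 1$
$J{\left(-11,1 \right)} 29 + 93 = 1 \cdot 29 + 93 = 29 + 93 = 122$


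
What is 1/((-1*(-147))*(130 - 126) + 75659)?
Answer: 1/76247 ≈ 1.3115e-5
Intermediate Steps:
1/((-1*(-147))*(130 - 126) + 75659) = 1/(147*4 + 75659) = 1/(588 + 75659) = 1/76247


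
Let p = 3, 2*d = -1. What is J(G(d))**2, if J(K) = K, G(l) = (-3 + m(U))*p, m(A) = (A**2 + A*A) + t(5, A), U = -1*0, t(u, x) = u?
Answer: 36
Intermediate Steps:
d = -1/2 (d = (1/2)*(-1) = -1/2 ≈ -0.50000)
U = 0
m(A) = 5 + 2*A**2 (m(A) = (A**2 + A*A) + 5 = (A**2 + A**2) + 5 = 2*A**2 + 5 = 5 + 2*A**2)
G(l) = 6 (G(l) = (-3 + (5 + 2*0**2))*3 = (-3 + (5 + 2*0))*3 = (-3 + (5 + 0))*3 = (-3 + 5)*3 = 2*3 = 6)
J(G(d))**2 = 6**2 = 36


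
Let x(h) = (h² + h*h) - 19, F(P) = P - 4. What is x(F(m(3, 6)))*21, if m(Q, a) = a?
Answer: -231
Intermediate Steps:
F(P) = -4 + P
x(h) = -19 + 2*h² (x(h) = (h² + h²) - 19 = 2*h² - 19 = -19 + 2*h²)
x(F(m(3, 6)))*21 = (-19 + 2*(-4 + 6)²)*21 = (-19 + 2*2²)*21 = (-19 + 2*4)*21 = (-19 + 8)*21 = -11*21 = -231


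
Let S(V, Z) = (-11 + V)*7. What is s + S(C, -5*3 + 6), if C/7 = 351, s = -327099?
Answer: -309977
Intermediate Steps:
C = 2457 (C = 7*351 = 2457)
S(V, Z) = -77 + 7*V
s + S(C, -5*3 + 6) = -327099 + (-77 + 7*2457) = -327099 + (-77 + 17199) = -327099 + 17122 = -309977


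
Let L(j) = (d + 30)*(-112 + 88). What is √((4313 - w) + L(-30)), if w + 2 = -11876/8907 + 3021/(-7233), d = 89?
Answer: 2*√19105267899/7233 ≈ 38.220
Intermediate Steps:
w = -27131/7233 (w = -2 + (-11876/8907 + 3021/(-7233)) = -2 + (-11876*1/8907 + 3021*(-1/7233)) = -2 + (-4/3 - 1007/2411) = -2 - 12665/7233 = -27131/7233 ≈ -3.7510)
L(j) = -2856 (L(j) = (89 + 30)*(-112 + 88) = 119*(-24) = -2856)
√((4313 - w) + L(-30)) = √((4313 - 1*(-27131/7233)) - 2856) = √((4313 + 27131/7233) - 2856) = √(31223060/7233 - 2856) = √(10565612/7233) = 2*√19105267899/7233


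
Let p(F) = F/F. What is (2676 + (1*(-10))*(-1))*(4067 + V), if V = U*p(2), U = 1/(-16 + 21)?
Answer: 54622496/5 ≈ 1.0924e+7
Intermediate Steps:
p(F) = 1
U = ⅕ (U = 1/5 = ⅕ ≈ 0.20000)
V = ⅕ (V = (⅕)*1 = ⅕ ≈ 0.20000)
(2676 + (1*(-10))*(-1))*(4067 + V) = (2676 + (1*(-10))*(-1))*(4067 + ⅕) = (2676 - 10*(-1))*(20336/5) = (2676 + 10)*(20336/5) = 2686*(20336/5) = 54622496/5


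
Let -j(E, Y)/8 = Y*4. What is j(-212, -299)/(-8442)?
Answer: -4784/4221 ≈ -1.1334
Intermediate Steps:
j(E, Y) = -32*Y (j(E, Y) = -8*Y*4 = -32*Y)
j(-212, -299)/(-8442) = -32*(-299)/(-8442) = 9568*(-1/8442) = -4784/4221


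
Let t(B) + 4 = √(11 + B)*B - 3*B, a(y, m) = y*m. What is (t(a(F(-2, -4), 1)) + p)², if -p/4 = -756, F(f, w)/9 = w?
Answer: 9751984 - 1126080*I ≈ 9.752e+6 - 1.1261e+6*I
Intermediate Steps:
F(f, w) = 9*w
a(y, m) = m*y
p = 3024 (p = -4*(-756) = 3024)
t(B) = -4 - 3*B + B*√(11 + B) (t(B) = -4 + (√(11 + B)*B - 3*B) = -4 + (B*√(11 + B) - 3*B) = -4 + (-3*B + B*√(11 + B)) = -4 - 3*B + B*√(11 + B))
(t(a(F(-2, -4), 1)) + p)² = ((-4 - 3*9*(-4) + (1*(9*(-4)))*√(11 + 1*(9*(-4)))) + 3024)² = ((-4 - 3*(-36) + (1*(-36))*√(11 + 1*(-36))) + 3024)² = ((-4 - 3*(-36) - 36*√(11 - 36)) + 3024)² = ((-4 + 108 - 180*I) + 3024)² = ((104 - 180*I) + 3024)² = (3128 - 180*I)²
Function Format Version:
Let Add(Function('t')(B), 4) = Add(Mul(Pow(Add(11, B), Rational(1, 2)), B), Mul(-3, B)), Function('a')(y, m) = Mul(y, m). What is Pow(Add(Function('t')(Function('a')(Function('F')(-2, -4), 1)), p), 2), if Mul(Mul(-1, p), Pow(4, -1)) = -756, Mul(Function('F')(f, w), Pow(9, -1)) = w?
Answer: Add(9751984, Mul(-1126080, I)) ≈ Add(9.7520e+6, Mul(-1.1261e+6, I))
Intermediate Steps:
Function('F')(f, w) = Mul(9, w)
Function('a')(y, m) = Mul(m, y)
p = 3024 (p = Mul(-4, -756) = 3024)
Function('t')(B) = Add(-4, Mul(-3, B), Mul(B, Pow(Add(11, B), Rational(1, 2)))) (Function('t')(B) = Add(-4, Add(Mul(Pow(Add(11, B), Rational(1, 2)), B), Mul(-3, B))) = Add(-4, Add(Mul(B, Pow(Add(11, B), Rational(1, 2))), Mul(-3, B))) = Add(-4, Add(Mul(-3, B), Mul(B, Pow(Add(11, B), Rational(1, 2))))) = Add(-4, Mul(-3, B), Mul(B, Pow(Add(11, B), Rational(1, 2)))))
Pow(Add(Function('t')(Function('a')(Function('F')(-2, -4), 1)), p), 2) = Pow(Add(Add(-4, Mul(-3, Mul(1, Mul(9, -4))), Mul(Mul(1, Mul(9, -4)), Pow(Add(11, Mul(1, Mul(9, -4))), Rational(1, 2)))), 3024), 2) = Pow(Add(Add(-4, Mul(-3, Mul(1, -36)), Mul(Mul(1, -36), Pow(Add(11, Mul(1, -36)), Rational(1, 2)))), 3024), 2) = Pow(Add(Add(-4, Mul(-3, -36), Mul(-36, Pow(Add(11, -36), Rational(1, 2)))), 3024), 2) = Pow(Add(Add(-4, 108, Mul(-36, Pow(-25, Rational(1, 2)))), 3024), 2) = Pow(Add(Add(-4, 108, Mul(-36, Mul(5, I))), 3024), 2) = Pow(Add(Add(-4, 108, Mul(-180, I)), 3024), 2) = Pow(Add(Add(104, Mul(-180, I)), 3024), 2) = Pow(Add(3128, Mul(-180, I)), 2)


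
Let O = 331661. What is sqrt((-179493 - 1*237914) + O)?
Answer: I*sqrt(85746) ≈ 292.82*I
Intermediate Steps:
sqrt((-179493 - 1*237914) + O) = sqrt((-179493 - 1*237914) + 331661) = sqrt((-179493 - 237914) + 331661) = sqrt(-417407 + 331661) = sqrt(-85746) = I*sqrt(85746)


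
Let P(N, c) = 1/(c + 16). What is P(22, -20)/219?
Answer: -1/876 ≈ -0.0011416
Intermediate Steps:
P(N, c) = 1/(16 + c)
P(22, -20)/219 = 1/((16 - 20)*219) = (1/219)/(-4) = -¼*1/219 = -1/876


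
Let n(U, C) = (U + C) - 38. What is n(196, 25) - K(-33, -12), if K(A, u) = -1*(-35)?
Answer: 148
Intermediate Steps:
K(A, u) = 35
n(U, C) = -38 + C + U (n(U, C) = (C + U) - 38 = -38 + C + U)
n(196, 25) - K(-33, -12) = (-38 + 25 + 196) - 1*35 = 183 - 35 = 148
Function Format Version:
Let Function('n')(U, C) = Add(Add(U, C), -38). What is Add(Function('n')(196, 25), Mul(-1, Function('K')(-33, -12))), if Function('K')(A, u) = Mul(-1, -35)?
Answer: 148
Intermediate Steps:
Function('K')(A, u) = 35
Function('n')(U, C) = Add(-38, C, U) (Function('n')(U, C) = Add(Add(C, U), -38) = Add(-38, C, U))
Add(Function('n')(196, 25), Mul(-1, Function('K')(-33, -12))) = Add(Add(-38, 25, 196), Mul(-1, 35)) = Add(183, -35) = 148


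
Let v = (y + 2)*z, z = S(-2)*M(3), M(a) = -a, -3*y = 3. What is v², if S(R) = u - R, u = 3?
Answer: 225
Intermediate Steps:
S(R) = 3 - R
y = -1 (y = -⅓*3 = -1)
z = -15 (z = (3 - 1*(-2))*(-1*3) = (3 + 2)*(-3) = 5*(-3) = -15)
v = -15 (v = (-1 + 2)*(-15) = 1*(-15) = -15)
v² = (-15)² = 225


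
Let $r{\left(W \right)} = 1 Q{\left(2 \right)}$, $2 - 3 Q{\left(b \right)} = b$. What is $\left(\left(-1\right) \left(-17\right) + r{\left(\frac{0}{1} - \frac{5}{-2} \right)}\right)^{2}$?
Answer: $289$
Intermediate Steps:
$Q{\left(b \right)} = \frac{2}{3} - \frac{b}{3}$
$r{\left(W \right)} = 0$ ($r{\left(W \right)} = 1 \left(\frac{2}{3} - \frac{2}{3}\right) = 1 \cdot 0 = 0$)
$\left(\left(-1\right) \left(-17\right) + r{\left(\frac{0}{1} - \frac{5}{-2} \right)}\right)^{2} = \left(\left(-1\right) \left(-17\right) + 0\right)^{2} = \left(17 + 0\right)^{2} = 17^{2} = 289$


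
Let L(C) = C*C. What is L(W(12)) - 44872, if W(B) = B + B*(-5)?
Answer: -42568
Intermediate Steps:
W(B) = -4*B (W(B) = B - 5*B = -4*B)
L(C) = C**2
L(W(12)) - 44872 = (-4*12)**2 - 44872 = (-48)**2 - 44872 = 2304 - 44872 = -42568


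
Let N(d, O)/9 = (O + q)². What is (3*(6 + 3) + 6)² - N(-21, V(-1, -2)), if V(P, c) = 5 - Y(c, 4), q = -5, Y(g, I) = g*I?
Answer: 513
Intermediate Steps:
Y(g, I) = I*g
V(P, c) = 5 - 4*c
N(d, O) = 9*(-5 + O)² (N(d, O) = 9*(O - 5)² = 9*(-5 + O)²)
(3*(6 + 3) + 6)² - N(-21, V(-1, -2)) = (3*(6 + 3) + 6)² - 9*(-5 + (5 - 4*(-2)))² = (3*9 + 6)² - 9*(-5 + (5 + 8))² = (27 + 6)² - 9*(-5 + 13)² = 33² - 9*8² = 1089 - 9*64 = 1089 - 1*576 = 1089 - 576 = 513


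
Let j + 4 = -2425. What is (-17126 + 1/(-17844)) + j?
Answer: -348939421/17844 ≈ -19555.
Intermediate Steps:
j = -2429 (j = -4 - 2425 = -2429)
(-17126 + 1/(-17844)) + j = (-17126 + 1/(-17844)) - 2429 = (-17126 - 1/17844) - 2429 = -305596345/17844 - 2429 = -348939421/17844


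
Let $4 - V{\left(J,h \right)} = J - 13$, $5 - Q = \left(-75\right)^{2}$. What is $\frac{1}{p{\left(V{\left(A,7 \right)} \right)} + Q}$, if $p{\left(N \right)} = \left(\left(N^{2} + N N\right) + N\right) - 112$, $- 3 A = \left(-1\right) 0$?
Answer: $- \frac{1}{5137} \approx -0.00019467$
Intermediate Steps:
$A = 0$ ($A = - \frac{\left(-1\right) 0}{3} = \left(- \frac{1}{3}\right) 0 = 0$)
$Q = -5620$ ($Q = 5 - \left(-75\right)^{2} = 5 - 5625 = -5620$)
$V{\left(J,h \right)} = 17 - J$ ($V{\left(J,h \right)} = 4 - \left(J - 13\right) = 4 - \left(-13 + J\right) = 17 - J$)
$p{\left(N \right)} = -112 + N + 2 N^{2}$ ($p{\left(N \right)} = \left(\left(N^{2} + N^{2}\right) + N\right) - 112 = \left(2 N^{2} + N\right) - 112 = \left(N + 2 N^{2}\right) - 112 = -112 + N + 2 N^{2}$)
$\frac{1}{p{\left(V{\left(A,7 \right)} \right)} + Q} = \frac{1}{\left(-112 + \left(17 - 0\right) + 2 \left(17 - 0\right)^{2}\right) - 5620} = \frac{1}{\left(-112 + \left(17 + 0\right) + 2 \left(17 + 0\right)^{2}\right) - 5620} = \frac{1}{\left(-112 + 17 + 2 \cdot 17^{2}\right) - 5620} = \frac{1}{\left(-112 + 17 + 2 \cdot 289\right) - 5620} = \frac{1}{\left(-112 + 17 + 578\right) - 5620} = \frac{1}{483 - 5620} = \frac{1}{-5137} = - \frac{1}{5137}$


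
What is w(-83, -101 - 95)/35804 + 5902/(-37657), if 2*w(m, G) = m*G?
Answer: 47493415/674135614 ≈ 0.070451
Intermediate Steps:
w(m, G) = G*m/2 (w(m, G) = (m*G)/2 = (G*m)/2 = G*m/2)
w(-83, -101 - 95)/35804 + 5902/(-37657) = ((½)*(-101 - 95)*(-83))/35804 + 5902/(-37657) = ((½)*(-196)*(-83))*(1/35804) + 5902*(-1/37657) = 8134*(1/35804) - 5902/37657 = 4067/17902 - 5902/37657 = 47493415/674135614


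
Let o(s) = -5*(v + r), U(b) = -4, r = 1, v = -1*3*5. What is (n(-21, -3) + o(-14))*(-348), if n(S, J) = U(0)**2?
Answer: -29928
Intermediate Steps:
v = -15 (v = -3*5 = -15)
n(S, J) = 16 (n(S, J) = (-4)**2 = 16)
o(s) = 70 (o(s) = -5*(-15 + 1) = -5*(-14) = 70)
(n(-21, -3) + o(-14))*(-348) = (16 + 70)*(-348) = 86*(-348) = -29928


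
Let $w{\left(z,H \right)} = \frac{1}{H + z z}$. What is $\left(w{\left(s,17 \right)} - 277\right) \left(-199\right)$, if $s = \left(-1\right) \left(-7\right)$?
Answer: $\frac{3637919}{66} \approx 55120.0$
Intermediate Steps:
$s = 7$
$w{\left(z,H \right)} = \frac{1}{H + z^{2}}$
$\left(w{\left(s,17 \right)} - 277\right) \left(-199\right) = \left(\frac{1}{17 + 7^{2}} - 277\right) \left(-199\right) = \left(\frac{1}{17 + 49} - 277\right) \left(-199\right) = \left(\frac{1}{66} - 277\right) \left(-199\right) = \left(- \frac{18281}{66}\right) \left(-199\right) = \frac{3637919}{66}$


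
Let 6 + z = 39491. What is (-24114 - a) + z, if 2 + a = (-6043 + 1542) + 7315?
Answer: 12559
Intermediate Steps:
z = 39485 (z = -6 + 39491 = 39485)
a = 2812 (a = -2 + ((-6043 + 1542) + 7315) = -2 + (-4501 + 7315) = -2 + 2814 = 2812)
(-24114 - a) + z = (-24114 - 1*2812) + 39485 = (-24114 - 2812) + 39485 = -26926 + 39485 = 12559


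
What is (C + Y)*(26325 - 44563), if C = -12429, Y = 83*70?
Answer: 120717322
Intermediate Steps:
Y = 5810
(C + Y)*(26325 - 44563) = (-12429 + 5810)*(26325 - 44563) = -6619*(-18238) = 120717322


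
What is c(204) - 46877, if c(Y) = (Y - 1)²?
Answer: -5668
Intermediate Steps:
c(Y) = (-1 + Y)²
c(204) - 46877 = (-1 + 204)² - 46877 = 203² - 46877 = 41209 - 46877 = -5668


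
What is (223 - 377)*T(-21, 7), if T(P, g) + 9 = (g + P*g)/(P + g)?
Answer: -154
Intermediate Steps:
T(P, g) = -9 + (g + P*g)/(P + g)
(223 - 377)*T(-21, 7) = (223 - 377)*((-9*(-21) - 8*7 - 21*7)/(-21 + 7)) = -154*(189 - 56 - 147)/(-14) = -(-11)*(-14) = -154*1 = -154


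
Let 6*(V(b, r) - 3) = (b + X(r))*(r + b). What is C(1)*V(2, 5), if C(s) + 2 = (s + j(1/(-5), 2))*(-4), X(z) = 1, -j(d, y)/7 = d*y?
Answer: -559/5 ≈ -111.80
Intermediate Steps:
j(d, y) = -7*d*y
C(s) = -66/5 - 4*s (C(s) = -2 + (s - 7*1/(-5)*2)*(-4) = -2 + (s - 7*1*(-1/5)*2)*(-4) = -2 + (s - 7*(-1/5)*2)*(-4) = -2 + (s + 14/5)*(-4) = -2 + (14/5 + s)*(-4) = -2 + (-56/5 - 4*s) = -66/5 - 4*s)
V(b, r) = 3 + (1 + b)*(b + r)/6 (V(b, r) = 3 + ((b + 1)*(r + b))/6 = 3 + ((1 + b)*(b + r))/6 = 3 + (1 + b)*(b + r)/6)
C(1)*V(2, 5) = (-66/5 - 4*1)*(3 + (1/6)*2 + (1/6)*5 + (1/6)*2**2 + (1/6)*2*5) = (-66/5 - 4)*(3 + 1/3 + 5/6 + (1/6)*4 + 5/3) = -86*(3 + 1/3 + 5/6 + 2/3 + 5/3)/5 = -86/5*13/2 = -559/5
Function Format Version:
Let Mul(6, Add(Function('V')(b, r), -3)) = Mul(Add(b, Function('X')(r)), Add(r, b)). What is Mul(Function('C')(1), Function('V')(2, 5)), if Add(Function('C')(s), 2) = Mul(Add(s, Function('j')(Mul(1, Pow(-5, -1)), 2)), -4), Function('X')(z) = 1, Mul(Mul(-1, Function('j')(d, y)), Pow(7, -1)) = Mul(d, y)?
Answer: Rational(-559, 5) ≈ -111.80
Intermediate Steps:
Function('j')(d, y) = Mul(-7, d, y) (Function('j')(d, y) = Mul(-7, Mul(d, y)) = Mul(-7, d, y))
Function('C')(s) = Add(Rational(-66, 5), Mul(-4, s)) (Function('C')(s) = Add(-2, Mul(Add(s, Mul(-7, Mul(1, Pow(-5, -1)), 2)), -4)) = Add(-2, Mul(Add(s, Mul(-7, Mul(1, Rational(-1, 5)), 2)), -4)) = Add(-2, Mul(Add(s, Mul(-7, Rational(-1, 5), 2)), -4)) = Add(-2, Mul(Add(s, Rational(14, 5)), -4)) = Add(-2, Mul(Add(Rational(14, 5), s), -4)) = Add(-2, Add(Rational(-56, 5), Mul(-4, s))) = Add(Rational(-66, 5), Mul(-4, s)))
Function('V')(b, r) = Add(3, Mul(Rational(1, 6), Add(1, b), Add(b, r))) (Function('V')(b, r) = Add(3, Mul(Rational(1, 6), Mul(Add(b, 1), Add(r, b)))) = Add(3, Mul(Rational(1, 6), Mul(Add(1, b), Add(b, r)))) = Add(3, Mul(Rational(1, 6), Add(1, b), Add(b, r))))
Mul(Function('C')(1), Function('V')(2, 5)) = Mul(Add(Rational(-66, 5), Mul(-4, 1)), Add(3, Mul(Rational(1, 6), 2), Mul(Rational(1, 6), 5), Mul(Rational(1, 6), Pow(2, 2)), Mul(Rational(1, 6), 2, 5))) = Mul(Add(Rational(-66, 5), -4), Add(3, Rational(1, 3), Rational(5, 6), Mul(Rational(1, 6), 4), Rational(5, 3))) = Mul(Rational(-86, 5), Add(3, Rational(1, 3), Rational(5, 6), Rational(2, 3), Rational(5, 3))) = Mul(Rational(-86, 5), Rational(13, 2)) = Rational(-559, 5)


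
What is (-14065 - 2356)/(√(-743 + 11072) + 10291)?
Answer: -168988511/105894352 + 16421*√10329/105894352 ≈ -1.5801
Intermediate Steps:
(-14065 - 2356)/(√(-743 + 11072) + 10291) = -16421/(√10329 + 10291) = -16421/(10291 + √10329)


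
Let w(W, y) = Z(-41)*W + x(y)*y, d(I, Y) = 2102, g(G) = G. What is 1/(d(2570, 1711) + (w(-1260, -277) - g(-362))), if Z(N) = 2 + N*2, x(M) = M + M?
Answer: 1/256722 ≈ 3.8953e-6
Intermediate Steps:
x(M) = 2*M
Z(N) = 2 + 2*N
w(W, y) = -80*W + 2*y² (w(W, y) = (2 + 2*(-41))*W + (2*y)*y = (2 - 82)*W + 2*y² = -80*W + 2*y²)
1/(d(2570, 1711) + (w(-1260, -277) - g(-362))) = 1/(2102 + ((-80*(-1260) + 2*(-277)²) - 1*(-362))) = 1/(2102 + ((100800 + 2*76729) + 362)) = 1/(2102 + ((100800 + 153458) + 362)) = 1/(2102 + (254258 + 362)) = 1/(2102 + 254620) = 1/256722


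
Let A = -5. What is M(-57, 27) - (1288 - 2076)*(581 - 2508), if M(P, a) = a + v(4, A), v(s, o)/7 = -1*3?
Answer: -1518470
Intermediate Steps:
v(s, o) = -21 (v(s, o) = 7*(-1*3) = 7*(-3) = -21)
M(P, a) = -21 + a (M(P, a) = a - 21 = -21 + a)
M(-57, 27) - (1288 - 2076)*(581 - 2508) = (-21 + 27) - (1288 - 2076)*(581 - 2508) = 6 - (-788)*(-1927) = 6 - 1*1518476 = 6 - 1518476 = -1518470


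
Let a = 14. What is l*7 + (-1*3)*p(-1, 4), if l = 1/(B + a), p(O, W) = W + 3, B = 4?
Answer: -371/18 ≈ -20.611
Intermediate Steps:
p(O, W) = 3 + W
l = 1/18 (l = 1/(4 + 14) = 1/18 ≈ 0.055556)
l*7 + (-1*3)*p(-1, 4) = (1/18)*7 + (-1*3)*(3 + 4) = 7/18 - 3*7 = 7/18 - 21 = -371/18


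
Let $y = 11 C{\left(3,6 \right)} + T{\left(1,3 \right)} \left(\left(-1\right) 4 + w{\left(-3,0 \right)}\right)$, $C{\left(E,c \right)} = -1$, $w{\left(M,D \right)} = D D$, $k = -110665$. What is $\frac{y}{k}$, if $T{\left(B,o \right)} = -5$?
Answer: $- \frac{9}{110665} \approx -8.1327 \cdot 10^{-5}$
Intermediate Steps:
$w{\left(M,D \right)} = D^{2}$
$y = 9$ ($y = 11 \left(-1\right) - 5 \left(\left(-1\right) 4 + 0^{2}\right) = -11 - 5 \left(-4 + 0\right) = -11 - -20 = -11 + 20 = 9$)
$\frac{y}{k} = \frac{9}{-110665} = 9 \left(- \frac{1}{110665}\right) = - \frac{9}{110665}$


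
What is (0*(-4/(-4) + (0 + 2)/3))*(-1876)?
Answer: 0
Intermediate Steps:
(0*(-4/(-4) + (0 + 2)/3))*(-1876) = (0*(-4*(-¼) + 2*(⅓)))*(-1876) = (0*(1 + ⅔))*(-1876) = (0*(5/3))*(-1876) = 0*(-1876) = 0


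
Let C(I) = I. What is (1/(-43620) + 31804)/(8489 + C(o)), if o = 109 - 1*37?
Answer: 1387290479/373430820 ≈ 3.7150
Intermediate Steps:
o = 72 (o = 109 - 37 = 72)
(1/(-43620) + 31804)/(8489 + C(o)) = (1/(-43620) + 31804)/(8489 + 72) = (-1/43620 + 31804)/8561 = (1387290479/43620)*(1/8561) = 1387290479/373430820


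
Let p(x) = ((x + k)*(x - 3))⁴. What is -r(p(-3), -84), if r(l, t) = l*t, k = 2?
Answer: 108864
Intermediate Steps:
p(x) = (-3 + x)⁴*(2 + x)⁴ (p(x) = ((x + 2)*(x - 3))⁴ = ((2 + x)*(-3 + x))⁴ = ((-3 + x)*(2 + x))⁴ = (-3 + x)⁴*(2 + x)⁴)
-r(p(-3), -84) = -(-3 - 3)⁴*(2 - 3)⁴*(-84) = -(-6)⁴*(-1)⁴*(-84) = -1296*1*(-84) = -1296*(-84) = -1*(-108864) = 108864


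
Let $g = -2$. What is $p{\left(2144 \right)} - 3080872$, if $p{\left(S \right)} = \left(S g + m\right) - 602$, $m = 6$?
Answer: $-3085756$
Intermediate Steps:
$p{\left(S \right)} = -596 - 2 S$ ($p{\left(S \right)} = \left(S \left(-2\right) + 6\right) - 602 = \left(- 2 S + 6\right) - 602 = \left(6 - 2 S\right) - 602 = -596 - 2 S$)
$p{\left(2144 \right)} - 3080872 = \left(-596 - 4288\right) - 3080872 = -4884 - 3080872 = -3085756$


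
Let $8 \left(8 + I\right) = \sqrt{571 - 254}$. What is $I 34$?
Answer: $-272 + \frac{17 \sqrt{317}}{4} \approx -196.33$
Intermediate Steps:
$I = -8 + \frac{\sqrt{317}}{8}$ ($I = -8 + \frac{\sqrt{571 - 254}}{8} = -8 + \frac{\sqrt{317}}{8} \approx -5.7744$)
$I 34 = \left(-8 + \frac{\sqrt{317}}{8}\right) 34 = -272 + \frac{17 \sqrt{317}}{4}$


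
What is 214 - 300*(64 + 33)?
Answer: -28886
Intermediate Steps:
214 - 300*(64 + 33) = 214 - 300*97 = 214 - 29100 = -28886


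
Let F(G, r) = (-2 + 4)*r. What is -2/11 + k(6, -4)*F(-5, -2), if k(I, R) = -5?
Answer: 218/11 ≈ 19.818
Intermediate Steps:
F(G, r) = 2*r
-2/11 + k(6, -4)*F(-5, -2) = -2/11 - 10*(-2) = -2*1/11 - 5*(-4) = -2/11 + 20 = 218/11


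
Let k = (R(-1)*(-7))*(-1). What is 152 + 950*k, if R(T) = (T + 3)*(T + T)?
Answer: -26448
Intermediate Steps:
R(T) = 2*T*(3 + T) (R(T) = (3 + T)*(2*T) = 2*T*(3 + T))
k = -28 (k = ((2*(-1)*(3 - 1))*(-7))*(-1) = ((2*(-1)*2)*(-7))*(-1) = -4*(-7)*(-1) = 28*(-1) = -28)
152 + 950*k = 152 + 950*(-28) = 152 - 26600 = -26448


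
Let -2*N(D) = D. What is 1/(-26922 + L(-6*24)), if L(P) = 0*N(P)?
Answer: -1/26922 ≈ -3.7144e-5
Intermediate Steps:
N(D) = -D/2
L(P) = 0 (L(P) = 0*(-P/2) = 0)
1/(-26922 + L(-6*24)) = 1/(-26922 + 0) = 1/(-26922) = -1/26922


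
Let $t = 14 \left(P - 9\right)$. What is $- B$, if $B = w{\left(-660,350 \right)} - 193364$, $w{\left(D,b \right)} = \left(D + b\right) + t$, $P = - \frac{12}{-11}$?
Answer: $\frac{2131632}{11} \approx 1.9378 \cdot 10^{5}$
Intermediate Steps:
$P = \frac{12}{11}$ ($P = \left(-12\right) \left(- \frac{1}{11}\right) = \frac{12}{11} \approx 1.0909$)
$t = - \frac{1218}{11}$ ($t = 14 \left(\frac{12}{11} - 9\right) = 14 \left(- \frac{87}{11}\right) = - \frac{1218}{11} \approx -110.73$)
$w{\left(D,b \right)} = - \frac{1218}{11} + D + b$ ($w{\left(D,b \right)} = \left(D + b\right) - \frac{1218}{11} = - \frac{1218}{11} + D + b$)
$B = - \frac{2131632}{11}$ ($B = \left(- \frac{1218}{11} - 660 + 350\right) - 193364 = - \frac{4628}{11} - 193364 = - \frac{2131632}{11} \approx -1.9378 \cdot 10^{5}$)
$- B = \left(-1\right) \left(- \frac{2131632}{11}\right) = \frac{2131632}{11}$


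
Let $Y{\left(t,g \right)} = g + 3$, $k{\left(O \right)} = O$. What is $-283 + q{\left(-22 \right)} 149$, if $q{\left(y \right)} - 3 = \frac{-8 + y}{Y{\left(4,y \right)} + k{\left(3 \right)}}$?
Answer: $\frac{3547}{8} \approx 443.38$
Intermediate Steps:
$Y{\left(t,g \right)} = 3 + g$
$q{\left(y \right)} = 3 + \frac{-8 + y}{6 + y}$ ($q{\left(y \right)} = 3 + \frac{-8 + y}{\left(3 + y\right) + 3} = 3 + \frac{-8 + y}{6 + y}$)
$-283 + q{\left(-22 \right)} 149 = -283 + \frac{2 \left(5 + 2 \left(-22\right)\right)}{6 - 22} \cdot 149 = -283 + \frac{2 \left(5 - 44\right)}{-16} \cdot 149 = -283 + 2 \left(- \frac{1}{16}\right) \left(-39\right) 149 = -283 + \frac{39}{8} \cdot 149 = -283 + \frac{5811}{8} = \frac{3547}{8}$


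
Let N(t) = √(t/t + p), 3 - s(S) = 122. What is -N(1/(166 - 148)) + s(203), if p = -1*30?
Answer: -119 - I*√29 ≈ -119.0 - 5.3852*I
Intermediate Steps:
s(S) = -119 (s(S) = 3 - 1*122 = 3 - 122 = -119)
p = -30
N(t) = I*√29 (N(t) = √(t/t - 30) = √(1 - 30) = √(-29) = I*√29)
-N(1/(166 - 148)) + s(203) = -I*√29 - 119 = -119 - I*√29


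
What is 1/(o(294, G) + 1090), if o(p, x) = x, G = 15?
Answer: 1/1105 ≈ 0.00090498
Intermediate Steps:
1/(o(294, G) + 1090) = 1/(15 + 1090) = 1/1105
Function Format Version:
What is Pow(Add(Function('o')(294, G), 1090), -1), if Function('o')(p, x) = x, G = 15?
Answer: Rational(1, 1105) ≈ 0.00090498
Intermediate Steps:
Pow(Add(Function('o')(294, G), 1090), -1) = Pow(Add(15, 1090), -1) = Pow(1105, -1) = Rational(1, 1105)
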